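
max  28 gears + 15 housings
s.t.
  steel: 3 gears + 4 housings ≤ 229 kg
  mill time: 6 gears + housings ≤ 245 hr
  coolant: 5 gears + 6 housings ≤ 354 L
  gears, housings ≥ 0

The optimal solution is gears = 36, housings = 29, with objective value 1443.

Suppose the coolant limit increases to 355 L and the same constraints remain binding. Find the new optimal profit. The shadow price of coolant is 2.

1445

Δb = 1, so new z* = 1443 + (2)·(1) = 1443 + 2 = 1445.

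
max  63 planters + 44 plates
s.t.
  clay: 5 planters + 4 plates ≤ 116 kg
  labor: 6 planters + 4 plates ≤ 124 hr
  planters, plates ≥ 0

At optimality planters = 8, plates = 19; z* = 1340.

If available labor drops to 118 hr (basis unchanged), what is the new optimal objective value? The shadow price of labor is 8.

1292

Δb = -6, so new z* = 1340 + (8)·(-6) = 1340 − 48 = 1292.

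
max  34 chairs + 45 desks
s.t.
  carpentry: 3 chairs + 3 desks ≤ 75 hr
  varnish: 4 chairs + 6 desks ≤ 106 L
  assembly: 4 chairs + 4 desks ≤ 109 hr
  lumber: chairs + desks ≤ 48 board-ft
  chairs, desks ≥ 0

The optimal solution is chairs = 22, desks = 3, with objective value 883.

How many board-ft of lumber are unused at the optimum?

23

lumber used = 1·22 + 1·3 = 25; slack = 48 − 25 = 23.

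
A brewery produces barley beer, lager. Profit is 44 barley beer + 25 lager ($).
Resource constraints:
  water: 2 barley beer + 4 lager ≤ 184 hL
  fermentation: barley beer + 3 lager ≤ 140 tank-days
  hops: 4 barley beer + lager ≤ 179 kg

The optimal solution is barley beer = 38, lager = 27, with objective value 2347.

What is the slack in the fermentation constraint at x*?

21

fermentation used = 1·38 + 3·27 = 119; slack = 140 − 119 = 21.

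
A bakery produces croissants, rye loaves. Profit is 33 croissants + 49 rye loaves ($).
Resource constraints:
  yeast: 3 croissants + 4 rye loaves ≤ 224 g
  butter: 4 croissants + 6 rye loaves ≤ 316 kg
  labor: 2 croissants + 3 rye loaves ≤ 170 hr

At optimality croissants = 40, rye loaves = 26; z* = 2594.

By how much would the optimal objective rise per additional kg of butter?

At the optimum: yeast uses 224 of 224 (binding); butter uses 316 of 316 (binding); labor uses 158 of 170 (slack = 12).
Slack constraints have shadow price 0 (complementary slackness).
From A_Bᵀ y = c: 3·y_yeast + 4·y_butter = 33; 4·y_yeast + 6·y_butter = 49.
Solving: y_yeast = 1, y_butter = 7.5.
Shadow price of butter = 7.5.

7.5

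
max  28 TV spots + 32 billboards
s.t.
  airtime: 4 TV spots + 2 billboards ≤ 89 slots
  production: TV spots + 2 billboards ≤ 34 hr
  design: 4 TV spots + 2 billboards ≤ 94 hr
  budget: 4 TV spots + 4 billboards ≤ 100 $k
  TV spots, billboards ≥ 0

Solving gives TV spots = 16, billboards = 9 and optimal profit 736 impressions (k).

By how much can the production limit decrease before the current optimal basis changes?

3.5

Binding constraints: production, budget. The basis is B = [[1,2],[4,4]] with det -4.
Per unit decrease in production, x* moves by d = (1, -1).
The basis stays optimal until airtime becomes binding; allowable decrease = 3.5 hr.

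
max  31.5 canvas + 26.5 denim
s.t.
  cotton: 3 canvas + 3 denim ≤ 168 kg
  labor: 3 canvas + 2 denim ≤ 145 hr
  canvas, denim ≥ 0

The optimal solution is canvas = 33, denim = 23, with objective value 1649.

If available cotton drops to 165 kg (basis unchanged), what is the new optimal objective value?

1632.5

Both cotton and labor are binding at x*.
Dual feasibility on the basic columns requires 3·y_cotton + 3·y_labor = 31.5, 3·y_cotton + 2·y_labor = 26.5.
Solving: y_cotton = 5.5, y_labor = 5.
Δz = y_cotton·Δb = 5.5 × (-3) = -16.5, so new z* = 1649 − 16.5 = 1632.5.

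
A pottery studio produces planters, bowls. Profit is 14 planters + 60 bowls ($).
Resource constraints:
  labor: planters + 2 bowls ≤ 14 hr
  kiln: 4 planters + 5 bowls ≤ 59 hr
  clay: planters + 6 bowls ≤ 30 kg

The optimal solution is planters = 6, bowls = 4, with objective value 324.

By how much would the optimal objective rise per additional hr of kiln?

0

At the optimum: labor uses 14 of 14 (binding); kiln uses 44 of 59 (slack = 15); clay uses 30 of 30 (binding).
Since kiln is not tight, its dual is 0.
Dual feasibility on the basic columns requires 1·y_labor + 1·y_clay = 14, 2·y_labor + 6·y_clay = 60.
This yields shadow prices y_labor = 6, y_clay = 8.
Shadow price of kiln = 0.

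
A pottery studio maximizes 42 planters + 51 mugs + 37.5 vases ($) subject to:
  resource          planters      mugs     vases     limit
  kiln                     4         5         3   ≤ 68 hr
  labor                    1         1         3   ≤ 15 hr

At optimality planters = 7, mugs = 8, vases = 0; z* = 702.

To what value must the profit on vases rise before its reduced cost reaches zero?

45

At the optimum: kiln uses 68 of 68 (binding); labor uses 15 of 15 (binding).
From A_Bᵀ y = c: 4·y_kiln + 1·y_labor = 42; 5·y_kiln + 1·y_labor = 51.
Solving: y_kiln = 9, y_labor = 6.
vases enters the basis when its profit ≥ yᵀa₃ = 9·3 + 6·3 = 45.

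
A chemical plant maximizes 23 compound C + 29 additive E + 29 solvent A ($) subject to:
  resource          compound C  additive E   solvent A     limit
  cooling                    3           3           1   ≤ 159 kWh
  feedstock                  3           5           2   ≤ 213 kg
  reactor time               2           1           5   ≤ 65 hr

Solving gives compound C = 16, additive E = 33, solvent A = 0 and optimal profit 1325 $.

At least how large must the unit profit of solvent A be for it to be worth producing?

30

Check each constraint at x*: cooling 147/159 (slack 12); feedstock 213/213 (tight); reactor time 65/65 (tight).
By complementary slackness, y = 0 for the non-binding constraint.
The binding rows give the dual system: 3·y_feedstock + 2·y_reactor time = 23 and 5·y_feedstock + 1·y_reactor time = 29.
Solving: y_feedstock = 5, y_reactor time = 4.
solvent A enters the basis when its profit ≥ yᵀa₃ = 5·2 + 4·5 = 30.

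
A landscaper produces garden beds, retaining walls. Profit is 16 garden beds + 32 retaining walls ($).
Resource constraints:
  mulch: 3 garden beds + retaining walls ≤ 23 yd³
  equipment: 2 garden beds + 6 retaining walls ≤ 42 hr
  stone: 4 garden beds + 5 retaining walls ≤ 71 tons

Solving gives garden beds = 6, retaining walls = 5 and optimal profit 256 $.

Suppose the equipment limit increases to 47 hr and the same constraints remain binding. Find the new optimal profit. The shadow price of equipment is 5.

Δb = 5, so new z* = 256 + (5)·(5) = 256 + 25 = 281.

281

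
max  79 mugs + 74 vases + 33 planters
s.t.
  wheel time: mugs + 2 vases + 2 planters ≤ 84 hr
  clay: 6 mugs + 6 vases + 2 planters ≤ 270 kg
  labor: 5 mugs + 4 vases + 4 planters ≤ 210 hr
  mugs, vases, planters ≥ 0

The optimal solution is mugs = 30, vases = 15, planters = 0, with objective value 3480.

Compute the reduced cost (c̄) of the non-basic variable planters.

-5

At the optimum: wheel time uses 60 of 84 (slack = 24); clay uses 270 of 270 (binding); labor uses 210 of 210 (binding).
By complementary slackness, y = 0 for the non-binding constraint.
From A_Bᵀ y = c: 6·y_clay + 5·y_labor = 79; 6·y_clay + 4·y_labor = 74.
This yields shadow prices y_clay = 9, y_labor = 5.
Reduced cost of planters: c₃ − yᵀa₃ = 33 − (9·2 + 5·4) = 33 − 38 = -5.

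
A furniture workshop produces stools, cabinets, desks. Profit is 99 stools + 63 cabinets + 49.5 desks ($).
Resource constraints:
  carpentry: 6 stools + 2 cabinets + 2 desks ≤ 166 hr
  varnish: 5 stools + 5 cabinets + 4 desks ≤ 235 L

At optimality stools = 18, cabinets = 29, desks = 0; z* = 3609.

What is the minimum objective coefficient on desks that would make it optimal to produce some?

Check each constraint at x*: carpentry 166/166 (tight); varnish 235/235 (tight).
The binding rows give the dual system: 6·y_carpentry + 5·y_varnish = 99 and 2·y_carpentry + 5·y_varnish = 63.
This yields shadow prices y_carpentry = 9, y_varnish = 9.
desks enters the basis when its profit ≥ yᵀa₃ = 9·2 + 9·4 = 54.

54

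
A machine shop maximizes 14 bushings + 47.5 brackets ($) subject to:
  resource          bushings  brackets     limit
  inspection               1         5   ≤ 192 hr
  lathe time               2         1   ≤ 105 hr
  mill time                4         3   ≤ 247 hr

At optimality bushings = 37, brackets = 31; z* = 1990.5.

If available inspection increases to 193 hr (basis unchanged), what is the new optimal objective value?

1999.5

At the optimum: inspection uses 192 of 192 (binding); lathe time uses 105 of 105 (binding); mill time uses 241 of 247 (slack = 6).
Slack constraints have shadow price 0 (complementary slackness).
Dual feasibility on the basic columns requires 1·y_inspection + 2·y_lathe time = 14, 5·y_inspection + 1·y_lathe time = 47.5.
→ y_inspection = 9 and y_lathe time = 2.5.
Δz = y_inspection·Δb = 9 × (1) = 9, so new z* = 1990.5 + 9 = 1999.5.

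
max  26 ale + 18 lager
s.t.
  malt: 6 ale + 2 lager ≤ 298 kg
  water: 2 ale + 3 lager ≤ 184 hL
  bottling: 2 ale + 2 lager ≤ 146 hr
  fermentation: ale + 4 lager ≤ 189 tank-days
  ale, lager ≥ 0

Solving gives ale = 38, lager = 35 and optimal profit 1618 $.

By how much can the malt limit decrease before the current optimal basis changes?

Binding constraints: malt, bottling. The basis is B = [[6,2],[2,2]] with det 8.
Per unit decrease in malt, x* moves by d = (-0.25, 0.25).
The basis stays optimal until water becomes binding; allowable decrease = 12 kg.

12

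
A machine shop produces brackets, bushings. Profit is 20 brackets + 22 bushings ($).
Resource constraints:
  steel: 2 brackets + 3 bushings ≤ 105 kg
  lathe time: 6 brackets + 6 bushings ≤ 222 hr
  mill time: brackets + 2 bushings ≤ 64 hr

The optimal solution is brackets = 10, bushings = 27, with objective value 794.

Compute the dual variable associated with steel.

0

Check each constraint at x*: steel 101/105 (slack 4); lathe time 222/222 (tight); mill time 64/64 (tight).
Slack constraints have shadow price 0 (complementary slackness).
From A_Bᵀ y = c: 6·y_lathe time + 1·y_mill time = 20; 6·y_lathe time + 2·y_mill time = 22.
→ y_lathe time = 3 and y_mill time = 2.
Shadow price of steel = 0.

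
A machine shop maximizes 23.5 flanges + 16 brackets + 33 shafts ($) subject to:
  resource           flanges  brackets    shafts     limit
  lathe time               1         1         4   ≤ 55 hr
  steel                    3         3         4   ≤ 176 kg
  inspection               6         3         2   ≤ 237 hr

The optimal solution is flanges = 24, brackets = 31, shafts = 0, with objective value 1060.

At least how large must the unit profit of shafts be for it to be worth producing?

Binding: lathe time and inspection. Non-binding: steel (11 unused).
Slack constraints have shadow price 0 (complementary slackness).
Dual feasibility on the basic columns requires 1·y_lathe time + 6·y_inspection = 23.5, 1·y_lathe time + 3·y_inspection = 16.
Solving: y_lathe time = 8.5, y_inspection = 2.5.
shafts enters the basis when its profit ≥ yᵀa₃ = 8.5·4 + 2.5·2 = 39.

39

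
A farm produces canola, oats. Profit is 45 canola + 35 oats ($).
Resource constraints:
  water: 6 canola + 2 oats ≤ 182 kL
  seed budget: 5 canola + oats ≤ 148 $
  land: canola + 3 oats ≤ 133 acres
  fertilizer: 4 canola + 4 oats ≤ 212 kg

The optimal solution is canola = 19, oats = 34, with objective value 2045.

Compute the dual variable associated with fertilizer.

7.5

Check each constraint at x*: water 182/182 (tight); seed budget 129/148 (slack 19); land 121/133 (slack 12); fertilizer 212/212 (tight).
By complementary slackness, y = 0 for the non-binding constraints.
From A_Bᵀ y = c: 6·y_water + 4·y_fertilizer = 45; 2·y_water + 4·y_fertilizer = 35.
Solving: y_water = 2.5, y_fertilizer = 7.5.
Shadow price of fertilizer = 7.5.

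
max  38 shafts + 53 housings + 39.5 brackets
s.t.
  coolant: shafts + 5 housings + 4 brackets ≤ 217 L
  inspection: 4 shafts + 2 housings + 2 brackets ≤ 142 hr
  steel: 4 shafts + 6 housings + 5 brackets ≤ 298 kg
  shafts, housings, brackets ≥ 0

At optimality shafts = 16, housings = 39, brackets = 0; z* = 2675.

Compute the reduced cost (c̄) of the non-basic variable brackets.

Check each constraint at x*: coolant 211/217 (slack 6); inspection 142/142 (tight); steel 298/298 (tight).
Slack constraints have shadow price 0 (complementary slackness).
The binding rows give the dual system: 4·y_inspection + 4·y_steel = 38 and 2·y_inspection + 6·y_steel = 53.
→ y_inspection = 1 and y_steel = 8.5.
Reduced cost of brackets: c₃ − yᵀa₃ = 39.5 − (1·2 + 8.5·5) = 39.5 − 44.5 = -5.

-5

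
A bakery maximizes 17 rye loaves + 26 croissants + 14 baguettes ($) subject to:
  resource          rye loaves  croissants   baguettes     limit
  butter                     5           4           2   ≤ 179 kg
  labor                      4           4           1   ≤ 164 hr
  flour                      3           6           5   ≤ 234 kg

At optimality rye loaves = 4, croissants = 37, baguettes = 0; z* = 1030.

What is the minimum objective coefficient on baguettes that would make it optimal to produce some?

At the optimum: butter uses 168 of 179 (slack = 11); labor uses 164 of 164 (binding); flour uses 234 of 234 (binding).
Since butter is not tight, its dual is 0.
From A_Bᵀ y = c: 4·y_labor + 3·y_flour = 17; 4·y_labor + 6·y_flour = 26.
→ y_labor = 2 and y_flour = 3.
baguettes enters the basis when its profit ≥ yᵀa₃ = 2·1 + 3·5 = 17.

17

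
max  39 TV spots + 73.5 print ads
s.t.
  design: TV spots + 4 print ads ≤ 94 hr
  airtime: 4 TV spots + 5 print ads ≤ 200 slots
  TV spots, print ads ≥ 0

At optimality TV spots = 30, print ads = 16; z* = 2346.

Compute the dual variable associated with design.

9

Both design and airtime are binding at x*.
Dual feasibility on the basic columns requires 1·y_design + 4·y_airtime = 39, 4·y_design + 5·y_airtime = 73.5.
This yields shadow prices y_design = 9, y_airtime = 7.5.
Shadow price of design = 9.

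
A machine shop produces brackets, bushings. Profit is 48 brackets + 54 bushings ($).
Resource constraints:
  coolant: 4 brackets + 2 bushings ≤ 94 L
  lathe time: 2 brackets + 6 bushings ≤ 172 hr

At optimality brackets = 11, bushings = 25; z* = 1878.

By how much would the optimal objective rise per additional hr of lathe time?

Check each constraint at x*: coolant 94/94 (tight); lathe time 172/172 (tight).
The binding rows give the dual system: 4·y_coolant + 2·y_lathe time = 48 and 2·y_coolant + 6·y_lathe time = 54.
This yields shadow prices y_coolant = 9, y_lathe time = 6.
Shadow price of lathe time = 6.

6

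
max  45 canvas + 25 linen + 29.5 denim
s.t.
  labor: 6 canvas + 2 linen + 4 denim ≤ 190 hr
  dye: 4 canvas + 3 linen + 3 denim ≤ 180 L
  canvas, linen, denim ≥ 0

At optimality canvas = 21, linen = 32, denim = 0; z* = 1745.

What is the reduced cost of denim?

-2.5

At the optimum: labor uses 190 of 190 (binding); dye uses 180 of 180 (binding).
The binding rows give the dual system: 6·y_labor + 4·y_dye = 45 and 2·y_labor + 3·y_dye = 25.
→ y_labor = 3.5 and y_dye = 6.
Reduced cost of denim: c₃ − yᵀa₃ = 29.5 − (3.5·4 + 6·3) = 29.5 − 32 = -2.5.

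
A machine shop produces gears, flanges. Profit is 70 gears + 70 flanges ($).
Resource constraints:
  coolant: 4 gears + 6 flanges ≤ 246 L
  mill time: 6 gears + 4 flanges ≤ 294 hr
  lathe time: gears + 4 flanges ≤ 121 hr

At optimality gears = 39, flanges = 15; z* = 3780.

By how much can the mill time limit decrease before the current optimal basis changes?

Binding constraints: coolant, mill time. The basis is B = [[4,6],[6,4]] with det -20.
Per unit decrease in mill time, x* moves by d = (-0.3, 0.2).
The basis stays optimal until lathe time becomes binding; allowable decrease = 44 hr.

44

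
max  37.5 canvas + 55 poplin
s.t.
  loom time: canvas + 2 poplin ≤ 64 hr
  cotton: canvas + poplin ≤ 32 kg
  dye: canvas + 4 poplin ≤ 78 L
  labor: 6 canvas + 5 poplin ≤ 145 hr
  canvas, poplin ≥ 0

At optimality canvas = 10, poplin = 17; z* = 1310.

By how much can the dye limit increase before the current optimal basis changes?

Binding constraints: dye, labor. The basis is B = [[1,4],[6,5]] with det -19.
Per unit increase in dye, x* moves by d = (-0.2632, 0.3158).
The basis stays optimal until canvas reaches 0; allowable increase = 38 L.

38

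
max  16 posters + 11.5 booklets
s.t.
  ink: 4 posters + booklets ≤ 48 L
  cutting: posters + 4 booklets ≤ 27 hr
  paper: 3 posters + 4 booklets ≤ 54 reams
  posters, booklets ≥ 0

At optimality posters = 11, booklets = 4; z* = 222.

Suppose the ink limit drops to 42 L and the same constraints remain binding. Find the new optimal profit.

Check each constraint at x*: ink 48/48 (tight); cutting 27/27 (tight); paper 49/54 (slack 5).
Slack constraints have shadow price 0 (complementary slackness).
The binding rows give the dual system: 4·y_ink + 1·y_cutting = 16 and 1·y_ink + 4·y_cutting = 11.5.
Solving: y_ink = 3.5, y_cutting = 2.
Δz = y_ink·Δb = 3.5 × (-6) = -21, so new z* = 222 − 21 = 201.

201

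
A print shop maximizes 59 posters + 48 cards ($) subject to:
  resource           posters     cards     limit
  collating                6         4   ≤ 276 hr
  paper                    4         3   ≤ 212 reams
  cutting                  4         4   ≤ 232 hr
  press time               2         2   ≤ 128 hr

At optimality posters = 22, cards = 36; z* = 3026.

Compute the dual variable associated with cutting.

6.5

Check each constraint at x*: collating 276/276 (tight); paper 196/212 (slack 16); cutting 232/232 (tight); press time 116/128 (slack 12).
Slack constraints have shadow price 0 (complementary slackness).
The binding rows give the dual system: 6·y_collating + 4·y_cutting = 59 and 4·y_collating + 4·y_cutting = 48.
→ y_collating = 5.5 and y_cutting = 6.5.
Shadow price of cutting = 6.5.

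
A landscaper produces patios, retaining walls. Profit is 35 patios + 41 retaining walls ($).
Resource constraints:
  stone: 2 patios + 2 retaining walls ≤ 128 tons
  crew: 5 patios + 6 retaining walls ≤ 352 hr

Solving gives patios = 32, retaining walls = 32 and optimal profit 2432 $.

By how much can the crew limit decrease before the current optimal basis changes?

Binding constraints: stone, crew. The basis is B = [[2,2],[5,6]] with det 2.
Per unit decrease in crew, x* moves by d = (1, -1).
The basis stays optimal until retaining walls reaches 0; allowable decrease = 32 hr.

32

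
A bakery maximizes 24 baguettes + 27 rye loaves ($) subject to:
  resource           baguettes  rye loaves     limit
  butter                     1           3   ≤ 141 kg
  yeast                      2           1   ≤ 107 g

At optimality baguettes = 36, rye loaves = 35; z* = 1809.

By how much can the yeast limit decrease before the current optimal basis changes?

Binding constraints: butter, yeast. The basis is B = [[1,3],[2,1]] with det -5.
Per unit decrease in yeast, x* moves by d = (-0.6, 0.2).
The basis stays optimal until baguettes reaches 0; allowable decrease = 60 g.

60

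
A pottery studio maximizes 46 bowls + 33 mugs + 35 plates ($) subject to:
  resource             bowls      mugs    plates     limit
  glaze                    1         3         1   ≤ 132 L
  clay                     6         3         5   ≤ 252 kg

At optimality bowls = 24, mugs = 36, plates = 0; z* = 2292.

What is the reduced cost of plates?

-4

At the optimum: glaze uses 132 of 132 (binding); clay uses 252 of 252 (binding).
From A_Bᵀ y = c: 1·y_glaze + 6·y_clay = 46; 3·y_glaze + 3·y_clay = 33.
This yields shadow prices y_glaze = 4, y_clay = 7.
Reduced cost of plates: c₃ − yᵀa₃ = 35 − (4·1 + 7·5) = 35 − 39 = -4.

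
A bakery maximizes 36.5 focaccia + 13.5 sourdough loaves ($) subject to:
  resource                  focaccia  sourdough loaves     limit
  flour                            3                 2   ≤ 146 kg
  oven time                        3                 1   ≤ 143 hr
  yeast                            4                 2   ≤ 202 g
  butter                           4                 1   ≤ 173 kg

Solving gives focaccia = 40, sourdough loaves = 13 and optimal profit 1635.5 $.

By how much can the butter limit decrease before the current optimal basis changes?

100

Binding constraints: flour, butter. The basis is B = [[3,2],[4,1]] with det -5.
Per unit decrease in butter, x* moves by d = (-0.4, 0.6).
The basis stays optimal until focaccia reaches 0; allowable decrease = 100 kg.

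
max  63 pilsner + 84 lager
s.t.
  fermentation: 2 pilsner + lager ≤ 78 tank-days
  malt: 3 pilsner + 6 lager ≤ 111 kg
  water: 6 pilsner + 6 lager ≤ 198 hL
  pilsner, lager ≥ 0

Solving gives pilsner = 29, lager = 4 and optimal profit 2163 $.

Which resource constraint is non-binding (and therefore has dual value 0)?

fermentation

fermentation: 62/78 (slack 16)
malt: 111/111 (binding)
water: 198/198 (binding)
By complementary slackness, a constraint with positive slack has shadow price 0 → fermentation.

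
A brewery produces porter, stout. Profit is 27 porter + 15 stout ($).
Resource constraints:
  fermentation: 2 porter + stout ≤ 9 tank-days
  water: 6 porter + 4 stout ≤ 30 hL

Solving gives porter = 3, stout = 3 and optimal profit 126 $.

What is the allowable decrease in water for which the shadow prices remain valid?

3

Binding constraints: fermentation, water. The basis is B = [[2,1],[6,4]] with det 2.
Per unit decrease in water, x* moves by d = (0.5, -1).
The basis stays optimal until stout reaches 0; allowable decrease = 3 hL.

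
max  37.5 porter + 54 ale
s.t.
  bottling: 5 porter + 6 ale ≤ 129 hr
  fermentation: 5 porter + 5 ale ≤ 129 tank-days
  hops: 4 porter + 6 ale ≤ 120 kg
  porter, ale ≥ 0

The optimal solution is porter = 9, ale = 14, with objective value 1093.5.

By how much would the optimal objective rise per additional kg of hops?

7.5

At the optimum: bottling uses 129 of 129 (binding); fermentation uses 115 of 129 (slack = 14); hops uses 120 of 120 (binding).
Since fermentation is not tight, its dual is 0.
From A_Bᵀ y = c: 5·y_bottling + 4·y_hops = 37.5; 6·y_bottling + 6·y_hops = 54.
Solving: y_bottling = 1.5, y_hops = 7.5.
Shadow price of hops = 7.5.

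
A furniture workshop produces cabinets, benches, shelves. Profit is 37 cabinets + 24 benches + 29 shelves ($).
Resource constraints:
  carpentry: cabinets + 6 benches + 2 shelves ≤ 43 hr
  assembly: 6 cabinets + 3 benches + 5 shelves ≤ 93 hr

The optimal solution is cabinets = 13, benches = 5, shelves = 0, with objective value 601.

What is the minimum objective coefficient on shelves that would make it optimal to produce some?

At the optimum: carpentry uses 43 of 43 (binding); assembly uses 93 of 93 (binding).
Dual feasibility on the basic columns requires 1·y_carpentry + 6·y_assembly = 37, 6·y_carpentry + 3·y_assembly = 24.
Solving: y_carpentry = 1, y_assembly = 6.
shelves enters the basis when its profit ≥ yᵀa₃ = 1·2 + 6·5 = 32.

32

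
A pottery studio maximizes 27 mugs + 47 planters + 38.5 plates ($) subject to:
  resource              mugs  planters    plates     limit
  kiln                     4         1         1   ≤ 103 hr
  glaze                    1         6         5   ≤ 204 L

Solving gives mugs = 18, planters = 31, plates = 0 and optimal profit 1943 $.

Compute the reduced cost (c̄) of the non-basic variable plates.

Both kiln and glaze are binding at x*.
Dual feasibility on the basic columns requires 4·y_kiln + 1·y_glaze = 27, 1·y_kiln + 6·y_glaze = 47.
→ y_kiln = 5 and y_glaze = 7.
Reduced cost of plates: c₃ − yᵀa₃ = 38.5 − (5·1 + 7·5) = 38.5 − 40 = -1.5.

-1.5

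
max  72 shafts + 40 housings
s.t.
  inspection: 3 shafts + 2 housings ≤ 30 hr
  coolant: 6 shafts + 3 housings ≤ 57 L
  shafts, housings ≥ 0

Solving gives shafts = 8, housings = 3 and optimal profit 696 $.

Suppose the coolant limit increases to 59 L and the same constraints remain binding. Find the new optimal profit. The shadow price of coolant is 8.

712

Δb = 2, so new z* = 696 + (8)·(2) = 696 + 16 = 712.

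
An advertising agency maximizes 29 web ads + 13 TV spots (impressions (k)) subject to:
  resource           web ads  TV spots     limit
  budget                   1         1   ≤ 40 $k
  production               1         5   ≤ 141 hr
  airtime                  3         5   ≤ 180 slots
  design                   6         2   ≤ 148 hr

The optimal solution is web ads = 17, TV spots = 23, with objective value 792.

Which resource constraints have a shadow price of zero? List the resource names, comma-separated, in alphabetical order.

budget: 40/40 (binding)
production: 132/141 (slack 9)
airtime: 166/180 (slack 14)
design: 148/148 (binding)
By complementary slackness, a constraint with positive slack has shadow price 0 → airtime, production.

airtime, production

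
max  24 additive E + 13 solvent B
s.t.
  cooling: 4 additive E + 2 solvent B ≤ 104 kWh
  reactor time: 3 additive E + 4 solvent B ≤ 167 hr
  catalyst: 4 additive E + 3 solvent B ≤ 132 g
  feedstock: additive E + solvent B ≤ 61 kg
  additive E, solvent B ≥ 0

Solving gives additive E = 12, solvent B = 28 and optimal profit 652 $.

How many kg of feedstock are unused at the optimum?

feedstock used = 1·12 + 1·28 = 40; slack = 61 − 40 = 21.

21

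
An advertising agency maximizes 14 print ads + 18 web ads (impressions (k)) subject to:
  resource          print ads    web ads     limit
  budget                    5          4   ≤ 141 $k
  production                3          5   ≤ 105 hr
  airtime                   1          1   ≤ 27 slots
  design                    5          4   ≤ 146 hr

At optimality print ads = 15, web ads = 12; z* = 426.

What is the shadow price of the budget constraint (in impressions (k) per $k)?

Binding: production and airtime. Non-binding: budget (18 unused), design (23 unused).
Since budget, design are not tight, their duals are 0.
From A_Bᵀ y = c: 3·y_production + 1·y_airtime = 14; 5·y_production + 1·y_airtime = 18.
This yields shadow prices y_production = 2, y_airtime = 8.
Shadow price of budget = 0.

0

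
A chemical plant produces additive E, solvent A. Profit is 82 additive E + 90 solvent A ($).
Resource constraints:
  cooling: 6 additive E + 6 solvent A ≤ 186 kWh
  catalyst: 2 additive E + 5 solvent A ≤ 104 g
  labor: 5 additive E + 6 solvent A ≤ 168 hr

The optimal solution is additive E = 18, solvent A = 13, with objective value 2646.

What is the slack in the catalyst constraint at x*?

3

catalyst used = 2·18 + 5·13 = 101; slack = 104 − 101 = 3.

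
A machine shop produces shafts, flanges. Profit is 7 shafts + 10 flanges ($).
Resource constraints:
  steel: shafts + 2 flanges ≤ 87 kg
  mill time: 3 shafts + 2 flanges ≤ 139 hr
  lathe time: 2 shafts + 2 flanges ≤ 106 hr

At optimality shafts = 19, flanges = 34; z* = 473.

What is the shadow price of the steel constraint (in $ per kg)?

At the optimum: steel uses 87 of 87 (binding); mill time uses 125 of 139 (slack = 14); lathe time uses 106 of 106 (binding).
Since mill time is not tight, its dual is 0.
Dual feasibility on the basic columns requires 1·y_steel + 2·y_lathe time = 7, 2·y_steel + 2·y_lathe time = 10.
→ y_steel = 3 and y_lathe time = 2.
Shadow price of steel = 3.

3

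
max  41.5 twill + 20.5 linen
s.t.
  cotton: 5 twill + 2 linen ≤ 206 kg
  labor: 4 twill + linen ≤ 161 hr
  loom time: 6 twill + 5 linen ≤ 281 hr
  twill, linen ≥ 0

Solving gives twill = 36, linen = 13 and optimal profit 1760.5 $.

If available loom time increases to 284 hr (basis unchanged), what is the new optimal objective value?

1765

Binding: cotton and loom time. Non-binding: labor (4 unused).
Slack constraints have shadow price 0 (complementary slackness).
From A_Bᵀ y = c: 5·y_cotton + 6·y_loom time = 41.5; 2·y_cotton + 5·y_loom time = 20.5.
→ y_cotton = 6.5 and y_loom time = 1.5.
Δz = y_loom time·Δb = 1.5 × (3) = 4.5, so new z* = 1760.5 + 4.5 = 1765.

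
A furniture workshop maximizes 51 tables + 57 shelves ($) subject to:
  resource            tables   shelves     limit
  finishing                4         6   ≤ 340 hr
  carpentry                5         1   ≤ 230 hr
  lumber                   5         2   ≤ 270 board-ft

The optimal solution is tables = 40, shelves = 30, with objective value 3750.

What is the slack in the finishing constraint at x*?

0

finishing used = 4·40 + 6·30 = 340; slack = 340 − 340 = 0.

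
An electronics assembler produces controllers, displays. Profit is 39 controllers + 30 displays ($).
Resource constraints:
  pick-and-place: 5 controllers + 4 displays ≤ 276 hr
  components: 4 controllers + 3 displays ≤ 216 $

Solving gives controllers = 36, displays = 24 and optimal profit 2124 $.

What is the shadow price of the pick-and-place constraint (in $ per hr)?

3

At the optimum: pick-and-place uses 276 of 276 (binding); components uses 216 of 216 (binding).
The binding rows give the dual system: 5·y_pick-and-place + 4·y_components = 39 and 4·y_pick-and-place + 3·y_components = 30.
→ y_pick-and-place = 3 and y_components = 6.
Shadow price of pick-and-place = 3.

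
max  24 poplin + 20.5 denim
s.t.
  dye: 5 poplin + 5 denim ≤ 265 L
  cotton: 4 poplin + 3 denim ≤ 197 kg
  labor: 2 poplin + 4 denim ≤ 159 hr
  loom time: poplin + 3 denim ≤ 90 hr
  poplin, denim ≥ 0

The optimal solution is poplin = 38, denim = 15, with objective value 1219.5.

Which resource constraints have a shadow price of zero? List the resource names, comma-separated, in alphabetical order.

labor, loom time

dye: 265/265 (binding)
cotton: 197/197 (binding)
labor: 136/159 (slack 23)
loom time: 83/90 (slack 7)
By complementary slackness, a constraint with positive slack has shadow price 0 → labor, loom time.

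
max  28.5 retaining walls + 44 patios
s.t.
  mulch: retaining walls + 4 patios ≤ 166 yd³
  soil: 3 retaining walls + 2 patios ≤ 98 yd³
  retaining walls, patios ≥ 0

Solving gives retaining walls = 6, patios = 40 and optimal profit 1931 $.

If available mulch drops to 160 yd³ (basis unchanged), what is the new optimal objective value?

At the optimum: mulch uses 166 of 166 (binding); soil uses 98 of 98 (binding).
The binding rows give the dual system: 1·y_mulch + 3·y_soil = 28.5 and 4·y_mulch + 2·y_soil = 44.
Solving: y_mulch = 7.5, y_soil = 7.
Δz = y_mulch·Δb = 7.5 × (-6) = -45, so new z* = 1931 − 45 = 1886.

1886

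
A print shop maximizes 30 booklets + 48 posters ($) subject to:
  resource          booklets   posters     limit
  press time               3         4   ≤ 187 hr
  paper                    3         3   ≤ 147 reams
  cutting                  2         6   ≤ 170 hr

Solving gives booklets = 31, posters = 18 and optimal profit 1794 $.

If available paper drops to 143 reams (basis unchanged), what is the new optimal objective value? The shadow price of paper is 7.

1766

Δb = -4, so new z* = 1794 + (7)·(-4) = 1794 − 28 = 1766.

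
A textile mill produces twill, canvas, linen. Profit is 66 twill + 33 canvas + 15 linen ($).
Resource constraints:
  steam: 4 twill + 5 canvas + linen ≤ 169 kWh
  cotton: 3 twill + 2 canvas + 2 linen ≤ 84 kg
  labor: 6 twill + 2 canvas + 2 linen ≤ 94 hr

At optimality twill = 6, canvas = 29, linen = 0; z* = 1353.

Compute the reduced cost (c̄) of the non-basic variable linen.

-6

At the optimum: steam uses 169 of 169 (binding); cotton uses 76 of 84 (slack = 8); labor uses 94 of 94 (binding).
Slack constraints have shadow price 0 (complementary slackness).
From A_Bᵀ y = c: 4·y_steam + 6·y_labor = 66; 5·y_steam + 2·y_labor = 33.
Solving: y_steam = 3, y_labor = 9.
Reduced cost of linen: c₃ − yᵀa₃ = 15 − (3·1 + 9·2) = 15 − 21 = -6.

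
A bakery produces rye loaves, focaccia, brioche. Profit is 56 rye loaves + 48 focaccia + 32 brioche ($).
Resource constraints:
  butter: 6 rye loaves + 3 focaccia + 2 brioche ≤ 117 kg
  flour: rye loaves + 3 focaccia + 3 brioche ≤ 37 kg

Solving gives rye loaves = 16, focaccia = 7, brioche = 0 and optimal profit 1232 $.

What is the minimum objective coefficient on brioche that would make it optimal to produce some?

At the optimum: butter uses 117 of 117 (binding); flour uses 37 of 37 (binding).
From A_Bᵀ y = c: 6·y_butter + 1·y_flour = 56; 3·y_butter + 3·y_flour = 48.
→ y_butter = 8 and y_flour = 8.
brioche enters the basis when its profit ≥ yᵀa₃ = 8·2 + 8·3 = 40.

40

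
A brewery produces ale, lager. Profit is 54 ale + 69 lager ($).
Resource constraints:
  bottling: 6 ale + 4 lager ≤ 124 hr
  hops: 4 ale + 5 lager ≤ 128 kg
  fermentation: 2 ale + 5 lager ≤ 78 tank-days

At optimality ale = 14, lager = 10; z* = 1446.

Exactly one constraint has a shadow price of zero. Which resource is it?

bottling: 124/124 (binding)
hops: 106/128 (slack 22)
fermentation: 78/78 (binding)
By complementary slackness, a constraint with positive slack has shadow price 0 → hops.

hops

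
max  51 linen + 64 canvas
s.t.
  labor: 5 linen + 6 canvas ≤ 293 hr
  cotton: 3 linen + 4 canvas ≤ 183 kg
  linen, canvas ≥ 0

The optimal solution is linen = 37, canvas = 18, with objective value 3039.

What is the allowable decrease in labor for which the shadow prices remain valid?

Binding constraints: labor, cotton. The basis is B = [[5,6],[3,4]] with det 2.
Per unit decrease in labor, x* moves by d = (-2, 1.5).
The basis stays optimal until linen reaches 0; allowable decrease = 18.5 hr.

18.5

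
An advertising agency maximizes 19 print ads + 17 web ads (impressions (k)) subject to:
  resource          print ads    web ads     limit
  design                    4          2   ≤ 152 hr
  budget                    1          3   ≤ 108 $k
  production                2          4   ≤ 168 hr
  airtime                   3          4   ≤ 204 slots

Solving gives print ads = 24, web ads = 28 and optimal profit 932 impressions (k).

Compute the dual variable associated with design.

At the optimum: design uses 152 of 152 (binding); budget uses 108 of 108 (binding); production uses 160 of 168 (slack = 8); airtime uses 184 of 204 (slack = 20).
By complementary slackness, y = 0 for the non-binding constraints.
From A_Bᵀ y = c: 4·y_design + 1·y_budget = 19; 2·y_design + 3·y_budget = 17.
Solving: y_design = 4, y_budget = 3.
Shadow price of design = 4.

4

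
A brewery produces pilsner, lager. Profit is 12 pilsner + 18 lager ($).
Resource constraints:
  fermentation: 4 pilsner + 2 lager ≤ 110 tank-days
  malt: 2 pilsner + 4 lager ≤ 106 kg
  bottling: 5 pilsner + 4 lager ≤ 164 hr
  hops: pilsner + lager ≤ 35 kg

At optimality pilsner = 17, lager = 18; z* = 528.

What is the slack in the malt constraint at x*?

malt used = 2·17 + 4·18 = 106; slack = 106 − 106 = 0.

0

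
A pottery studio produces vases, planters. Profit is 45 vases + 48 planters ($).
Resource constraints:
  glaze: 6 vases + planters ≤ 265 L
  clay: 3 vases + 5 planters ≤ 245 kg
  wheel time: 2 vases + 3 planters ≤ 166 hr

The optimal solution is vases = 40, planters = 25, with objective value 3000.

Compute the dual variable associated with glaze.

3

At the optimum: glaze uses 265 of 265 (binding); clay uses 245 of 245 (binding); wheel time uses 155 of 166 (slack = 11).
Slack constraints have shadow price 0 (complementary slackness).
The binding rows give the dual system: 6·y_glaze + 3·y_clay = 45 and 1·y_glaze + 5·y_clay = 48.
→ y_glaze = 3 and y_clay = 9.
Shadow price of glaze = 3.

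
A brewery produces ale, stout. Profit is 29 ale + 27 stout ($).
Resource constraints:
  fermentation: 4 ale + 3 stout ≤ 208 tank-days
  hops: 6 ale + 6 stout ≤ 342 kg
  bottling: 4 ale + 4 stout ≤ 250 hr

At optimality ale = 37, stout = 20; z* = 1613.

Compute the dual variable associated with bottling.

0

At the optimum: fermentation uses 208 of 208 (binding); hops uses 342 of 342 (binding); bottling uses 228 of 250 (slack = 22).
Since bottling is not tight, its dual is 0.
From A_Bᵀ y = c: 4·y_fermentation + 6·y_hops = 29; 3·y_fermentation + 6·y_hops = 27.
Solving: y_fermentation = 2, y_hops = 3.5.
Shadow price of bottling = 0.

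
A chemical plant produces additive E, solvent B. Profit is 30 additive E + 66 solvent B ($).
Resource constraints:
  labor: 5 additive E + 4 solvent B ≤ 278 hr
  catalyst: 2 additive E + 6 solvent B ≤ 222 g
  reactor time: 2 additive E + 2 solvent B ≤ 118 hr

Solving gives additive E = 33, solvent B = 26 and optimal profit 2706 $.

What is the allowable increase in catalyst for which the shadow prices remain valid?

132

Binding constraints: catalyst, reactor time. The basis is B = [[2,6],[2,2]] with det -8.
Per unit increase in catalyst, x* moves by d = (-0.25, 0.25).
The basis stays optimal until additive E reaches 0; allowable increase = 132 g.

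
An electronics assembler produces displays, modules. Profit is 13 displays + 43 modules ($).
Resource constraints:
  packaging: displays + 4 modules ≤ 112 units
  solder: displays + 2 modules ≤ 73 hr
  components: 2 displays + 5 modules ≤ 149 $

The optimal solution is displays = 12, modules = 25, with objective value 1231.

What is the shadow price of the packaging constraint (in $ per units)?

Check each constraint at x*: packaging 112/112 (tight); solder 62/73 (slack 11); components 149/149 (tight).
By complementary slackness, y = 0 for the non-binding constraint.
From A_Bᵀ y = c: 1·y_packaging + 2·y_components = 13; 4·y_packaging + 5·y_components = 43.
Solving: y_packaging = 7, y_components = 3.
Shadow price of packaging = 7.

7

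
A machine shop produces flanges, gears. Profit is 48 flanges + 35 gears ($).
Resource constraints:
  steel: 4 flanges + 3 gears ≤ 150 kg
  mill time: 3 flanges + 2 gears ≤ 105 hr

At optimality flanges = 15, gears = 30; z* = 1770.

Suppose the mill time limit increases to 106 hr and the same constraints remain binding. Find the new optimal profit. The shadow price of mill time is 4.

1774

Δb = 1, so new z* = 1770 + (4)·(1) = 1770 + 4 = 1774.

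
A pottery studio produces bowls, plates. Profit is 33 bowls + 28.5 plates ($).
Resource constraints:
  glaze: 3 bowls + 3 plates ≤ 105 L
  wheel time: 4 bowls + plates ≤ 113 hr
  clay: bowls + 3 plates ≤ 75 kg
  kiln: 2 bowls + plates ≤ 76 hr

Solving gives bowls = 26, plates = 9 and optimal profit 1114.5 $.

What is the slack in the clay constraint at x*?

22

clay used = 1·26 + 3·9 = 53; slack = 75 − 53 = 22.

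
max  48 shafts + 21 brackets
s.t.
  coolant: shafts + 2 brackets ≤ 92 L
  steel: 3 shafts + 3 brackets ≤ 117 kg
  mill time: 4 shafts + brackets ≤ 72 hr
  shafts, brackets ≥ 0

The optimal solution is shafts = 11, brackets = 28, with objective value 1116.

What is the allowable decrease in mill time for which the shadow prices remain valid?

33

Binding constraints: steel, mill time. The basis is B = [[3,3],[4,1]] with det -9.
Per unit decrease in mill time, x* moves by d = (-0.3333, 0.3333).
The basis stays optimal until shafts reaches 0; allowable decrease = 33 hr.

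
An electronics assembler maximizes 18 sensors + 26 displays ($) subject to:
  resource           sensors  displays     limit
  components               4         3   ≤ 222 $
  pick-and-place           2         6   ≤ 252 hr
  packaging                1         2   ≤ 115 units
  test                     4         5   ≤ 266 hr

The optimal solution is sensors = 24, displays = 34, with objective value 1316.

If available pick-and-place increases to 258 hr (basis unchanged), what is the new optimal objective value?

Binding: pick-and-place and test. Non-binding: components (24 unused), packaging (23 unused).
By complementary slackness, y = 0 for the non-binding constraints.
The binding rows give the dual system: 2·y_pick-and-place + 4·y_test = 18 and 6·y_pick-and-place + 5·y_test = 26.
Solving: y_pick-and-place = 1, y_test = 4.
Δz = y_pick-and-place·Δb = 1 × (6) = 6, so new z* = 1316 + 6 = 1322.

1322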